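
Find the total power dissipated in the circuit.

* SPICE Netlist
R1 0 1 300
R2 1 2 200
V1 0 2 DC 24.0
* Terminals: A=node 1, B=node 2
Nodal analysis, taking node 2 as the 0 V reference.
Source V1 fixes V_0 = 24 V.
KCL at each unknown node (sum of currents leaving = 0; resistances in Ω):
  Node 1: (V_1 - 24)/300 + (V_1 - 0)/200 = 0
Collecting terms: 0.008333 × V_1 = 0.08  =>  V_1 = 9.6 V
Power in each resistor, P = (ΔV)²/R:
  P_R1 = (24 - 9.6)²/300 = 0.6912 W
  P_R2 = (9.6 - 0)²/200 = 0.4608 W
P_total = P_R1 + P_R2 = 1.152 W

Final answer: 1.152 W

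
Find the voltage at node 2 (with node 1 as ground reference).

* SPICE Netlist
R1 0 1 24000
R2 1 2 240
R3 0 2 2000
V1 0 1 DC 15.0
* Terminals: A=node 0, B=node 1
Nodal analysis, taking node 1 as the 0 V reference.
Source V1 fixes V_0 = 15 V.
KCL at each unknown node (sum of currents leaving = 0; resistances in Ω):
  Node 2: (V_2 - 0)/240 + (V_2 - 15)/2000 = 0
Collecting terms: 0.004667 × V_2 = 0.0075  =>  V_2 = 1.607 V
The requested potential is V_2 = 1.607 V.

Final answer: V_2 = 1.607 V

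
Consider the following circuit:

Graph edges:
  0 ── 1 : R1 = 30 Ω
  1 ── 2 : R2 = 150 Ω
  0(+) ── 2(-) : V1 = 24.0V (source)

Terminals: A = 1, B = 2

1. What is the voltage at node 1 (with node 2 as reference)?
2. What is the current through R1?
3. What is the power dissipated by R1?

Nodal analysis, taking node 2 as the 0 V reference.
Source V1 fixes V_0 = 24 V.
KCL at each unknown node (sum of currents leaving = 0; resistances in Ω):
  Node 1: (V_1 - 24)/30 + (V_1 - 0)/150 = 0
Collecting terms: 0.04 × V_1 = 0.8  =>  V_1 = 20 V
Part 1:
  Read off the nodal solution: V_1 = 20 V
Part 2:
  I_R1 = (V_0 - V_1)/R1 = (24 - 20)/30 = 0.1333 A
  Magnitude: I_R1 = 0.1333 A
Part 3:
  I_R1 = (V_0 - V_1)/R1 = (24 - 20)/30 = 0.1333 A
  P_R1 = I_R1² × R1 = (0.1333)² × 30 = 0.5333 W

Final answers:
1. V_1 = 20 V
2. I_R1 = 0.1333 A
3. P_R1 = 0.5333 W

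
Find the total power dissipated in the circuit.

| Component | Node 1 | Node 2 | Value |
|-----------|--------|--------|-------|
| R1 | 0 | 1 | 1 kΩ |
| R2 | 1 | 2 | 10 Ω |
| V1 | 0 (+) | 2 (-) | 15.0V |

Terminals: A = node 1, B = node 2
Nodal analysis, taking node 2 as the 0 V reference.
Source V1 fixes V_0 = 15 V.
KCL at each unknown node (sum of currents leaving = 0; resistances in Ω):
  Node 1: (V_1 - 15)/1000 + (V_1 - 0)/10 = 0
Collecting terms: 0.101 × V_1 = 0.015  =>  V_1 = 0.1485 V
Power in each resistor, P = (ΔV)²/R:
  P_R1 = (15 - 0.1485)²/1000 = 0.2206 W
  P_R2 = (0.1485 - 0)²/10 = 0.002206 W
P_total = P_R1 + P_R2 = 0.2228 W

Final answer: 0.2228 W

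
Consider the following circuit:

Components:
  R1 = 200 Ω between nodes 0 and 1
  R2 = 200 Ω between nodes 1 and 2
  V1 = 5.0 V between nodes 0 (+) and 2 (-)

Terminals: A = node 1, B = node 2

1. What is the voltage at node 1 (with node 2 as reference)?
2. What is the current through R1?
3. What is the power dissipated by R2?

Nodal analysis, taking node 2 as the 0 V reference.
Source V1 fixes V_0 = 5 V.
KCL at each unknown node (sum of currents leaving = 0; resistances in Ω):
  Node 1: (V_1 - 5)/200 + (V_1 - 0)/200 = 0
Collecting terms: 0.01 × V_1 = 0.025  =>  V_1 = 2.5 V
Part 1:
  Read off the nodal solution: V_1 = 2.5 V
Part 2:
  I_R1 = (V_0 - V_1)/R1 = (5 - 2.5)/200 = 0.0125 A
  Magnitude: I_R1 = 0.0125 A
Part 3:
  I_R2 = (V_1 - V_2)/R2 = (2.5 - 0)/200 = 0.0125 A
  P_R2 = I_R2² × R2 = (0.0125)² × 200 = 0.03125 W

Final answers:
1. V_1 = 2.5 V
2. I_R1 = 0.0125 A
3. P_R2 = 0.03125 W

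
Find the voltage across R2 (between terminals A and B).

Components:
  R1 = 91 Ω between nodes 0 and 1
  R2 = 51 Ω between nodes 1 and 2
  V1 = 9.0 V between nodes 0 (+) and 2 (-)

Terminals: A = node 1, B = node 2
R1 and R2 are in series across V1 (node 0 → node 1 → node 2), and the output A–B is taken across R2, so this is a voltage divider.
Series current: I = V1/(R1 + R2) = 9/(91 + 51) = 9/142 = 0.06338 A
V_R2 = I × R2 = V1 × R2/(R1 + R2) = 9 × 51/142 = 3.232 V

Final answer: 3.232 V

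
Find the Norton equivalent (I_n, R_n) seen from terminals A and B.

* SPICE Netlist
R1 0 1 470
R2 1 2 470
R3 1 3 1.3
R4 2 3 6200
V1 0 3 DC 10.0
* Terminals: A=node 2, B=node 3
Find the Thévenin equivalent first; then I_n = V_th/R_th and R_n = R_th.
Step 1 — V_th is the open-circuit voltage V_A - V_B (nothing connected across the terminals).
Nodal analysis, taking node 3 as the 0 V reference.
Source V1 fixes V_0 = 10 V.
KCL at each unknown node (sum of currents leaving = 0; resistances in Ω):
  Node 1: (V_1 - 10)/470 + (V_1 - V_2)/470 + (V_1 - 0)/1.3 = 0
  Node 2: (V_2 - V_1)/470 + (V_2 - 0)/6200 = 0
Collecting terms (coefficients in siemens):
  0.7735·V_1 - 0.002128·V_2 = 0.02128
  0.002289·V_2 - 0.002128·V_1 = 0
Determinant D = (0.7735)(0.002289) - (-0.002128)(-0.002128) = 0.001766
V_1 = [(0.02128)(0.002289) - (-0.002128)(0)]/D = 0.02758 V
V_2 = [(0.7735)(0) - (0.02128)(-0.002128)]/D = 0.02563 V
V_th = V_2 - V_3 = 0.02563 - 0 = 0.02563 V
Step 2 — R_th: zero the source — replace V1 by a short circuit (node 3 merges into node 0) — and find the resistance seen between A (node 2) and B (node 0).
Reduce the network between node 2 (A) and node 0 (B) by series/parallel combination:
  Rp1 = R1 ‖ R3 (parallel, both between nodes 0 and 1) = 1/(1/470 + 1/1.3) = 1.296 Ω
  Rs1 = R2 + Rp1 (series, joined only at node 1) = 470 + 1.296 = 471.3 Ω
  Rp2 = R4 ‖ Rs1 (parallel, both between nodes 0 and 2) = 1/(1/6200 + 1/471.3) = 438 Ω
R_th = 438 Ω
I_n = V_th/R_th = 0.02563/438 = 0.00005853 A, and R_n = R_th = 438 Ω

Final answer: I_n = 5.853e-05 A, R_n = 438 Ω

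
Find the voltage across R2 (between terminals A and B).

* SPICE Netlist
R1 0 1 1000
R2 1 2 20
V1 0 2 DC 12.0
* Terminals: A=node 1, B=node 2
R1 and R2 are in series across V1 (node 0 → node 1 → node 2), and the output A–B is taken across R2, so this is a voltage divider.
Series current: I = V1/(R1 + R2) = 12/(1000 + 20) = 12/1020 = 0.01176 A
V_R2 = I × R2 = V1 × R2/(R1 + R2) = 12 × 20/1020 = 0.2353 V

Final answer: 0.2353 V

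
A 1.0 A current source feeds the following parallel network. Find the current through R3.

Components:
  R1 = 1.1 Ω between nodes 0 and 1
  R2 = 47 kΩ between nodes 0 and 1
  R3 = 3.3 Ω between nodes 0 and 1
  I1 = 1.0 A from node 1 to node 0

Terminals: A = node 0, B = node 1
All resistors sit directly between nodes 0 and 1, so they are in parallel and share one voltage V; the full source current 1 A splits among them.
1/R_par = 1/1.1 + 1/47000 + 1/3.3 = 1.212 S  =>  R_par = 0.825 Ω
V = I × R_par = 1 × 0.825 = 0.825 V
I_R3 = V/R3 = 0.825/3.3 = 0.25 A

Final answer: 0.25 A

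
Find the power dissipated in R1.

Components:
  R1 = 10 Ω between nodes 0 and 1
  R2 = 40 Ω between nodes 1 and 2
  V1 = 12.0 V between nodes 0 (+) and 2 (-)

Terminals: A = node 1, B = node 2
Nodal analysis, taking node 2 as the 0 V reference.
Source V1 fixes V_0 = 12 V.
KCL at each unknown node (sum of currents leaving = 0; resistances in Ω):
  Node 1: (V_1 - 12)/10 + (V_1 - 0)/40 = 0
Collecting terms: 0.125 × V_1 = 1.2  =>  V_1 = 9.6 V
I_R1 = (V_0 - V_1)/R1 = (12 - 9.6)/10 = 0.24 A
P_R1 = I_R1² × R1 = (0.24)² × 10 = 0.576 W

Final answer: 0.576 W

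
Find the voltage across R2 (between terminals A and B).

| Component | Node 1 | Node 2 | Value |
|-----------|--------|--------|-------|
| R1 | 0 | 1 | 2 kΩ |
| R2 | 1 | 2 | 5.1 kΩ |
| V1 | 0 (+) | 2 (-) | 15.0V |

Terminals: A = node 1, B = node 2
R1 and R2 are in series across V1 (node 0 → node 1 → node 2), and the output A–B is taken across R2, so this is a voltage divider.
Series current: I = V1/(R1 + R2) = 15/(2000 + 5100) = 15/7100 = 0.002113 A
V_R2 = I × R2 = V1 × R2/(R1 + R2) = 15 × 5100/7100 = 10.77 V

Final answer: 10.77 V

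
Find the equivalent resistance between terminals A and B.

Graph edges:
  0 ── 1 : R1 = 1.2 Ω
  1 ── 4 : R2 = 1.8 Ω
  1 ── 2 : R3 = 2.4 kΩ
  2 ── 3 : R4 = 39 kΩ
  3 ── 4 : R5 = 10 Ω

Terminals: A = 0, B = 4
Reduce the network between node 0 (A) and node 4 (B) by series/parallel combination:
  Rs1 = R3 + R4 (series, joined only at node 2) = 2400 + 39000 = 41400 Ω
  Rs2 = R5 + Rs1 (series, joined only at node 3) = 10 + 41400 = 41410 Ω
  Rp1 = R2 ‖ Rs2 (parallel, both between nodes 1 and 4) = 1/(1/1.8 + 1/41410) = 1.8 Ω
  Rs3 = R1 + Rp1 (series, joined only at node 1) = 1.2 + 1.8 = 3 Ω
R_eq = 3 Ω

Final answer: 3 Ω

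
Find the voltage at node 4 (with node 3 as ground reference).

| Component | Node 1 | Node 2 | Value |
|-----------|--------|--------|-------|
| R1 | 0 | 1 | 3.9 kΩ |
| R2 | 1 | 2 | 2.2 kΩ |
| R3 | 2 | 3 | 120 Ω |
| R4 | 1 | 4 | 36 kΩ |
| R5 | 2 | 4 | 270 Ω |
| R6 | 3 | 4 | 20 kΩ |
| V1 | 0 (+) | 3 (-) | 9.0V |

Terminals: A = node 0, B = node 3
Nodal analysis, taking node 3 as the 0 V reference.
Source V1 fixes V_0 = 9 V.
KCL at each unknown node (sum of currents leaving = 0; resistances in Ω):
  Node 1: (V_1 - 9)/3900 + (V_1 - V_2)/2200 + (V_1 - V_4)/36000 = 0
  Node 2: (V_2 - V_1)/2200 + (V_2 - 0)/120 + (V_2 - V_4)/270 = 0
  Node 4: (V_4 - V_1)/36000 + (V_4 - V_2)/270 + (V_4 - 0)/20000 = 0
Collecting terms (coefficients in siemens):
  0.0007387·V_1 - 0.0004545·V_2 - 0.00002778·V_4 = 0.002308
  0.01249·V_2 - 0.0004545·V_1 - 0.003704·V_4 = 0
  0.003781·V_4 - 0.00002778·V_1 - 0.003704·V_2 = 0
Solving these 3 simultaneous equations (Gaussian elimination) gives:
  V_1 = 3.24 V, V_2 = 0.1761 V, V_4 = 0.1962 V
The requested potential is V_4 = 0.1962 V.

Final answer: V_4 = 0.1962 V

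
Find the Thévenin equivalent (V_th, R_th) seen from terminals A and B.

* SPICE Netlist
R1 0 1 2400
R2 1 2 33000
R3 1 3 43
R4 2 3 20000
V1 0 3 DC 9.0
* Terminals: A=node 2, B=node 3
Step 1 — V_th is the open-circuit voltage V_A - V_B (nothing connected across the terminals).
Nodal analysis, taking node 3 as the 0 V reference.
Source V1 fixes V_0 = 9 V.
KCL at each unknown node (sum of currents leaving = 0; resistances in Ω):
  Node 1: (V_1 - 9)/2400 + (V_1 - V_2)/33000 + (V_1 - 0)/43 = 0
  Node 2: (V_2 - V_1)/33000 + (V_2 - 0)/20000 = 0
Collecting terms (coefficients in siemens):
  0.0237·V_1 - 0.0000303·V_2 = 0.00375
  0.0000803·V_2 - 0.0000303·V_1 = 0
Determinant D = (0.0237)(0.0000803) - (-0.0000303)(-0.0000303) = 0.000001902
V_1 = [(0.00375)(0.0000803) - (-0.0000303)(0)]/D = 0.1583 V
V_2 = [(0.0237)(0) - (0.00375)(-0.0000303)]/D = 0.05973 V
V_th = V_2 - V_3 = 0.05973 - 0 = 0.05973 V
Step 2 — R_th: zero the source — replace V1 by a short circuit (node 3 merges into node 0) — and find the resistance seen between A (node 2) and B (node 0).
Reduce the network between node 2 (A) and node 0 (B) by series/parallel combination:
  Rp1 = R1 ‖ R3 (parallel, both between nodes 0 and 1) = 1/(1/2400 + 1/43) = 42.24 Ω
  Rs1 = R2 + Rp1 (series, joined only at node 1) = 33000 + 42.24 = 33040 Ω
  Rp2 = R4 ‖ Rs1 (parallel, both between nodes 0 and 2) = 1/(1/20000 + 1/33040) = 12460 Ω
R_th = 12.46 kΩ

Final answer: V_th = 0.05973 V, R_th = 12.46 kΩ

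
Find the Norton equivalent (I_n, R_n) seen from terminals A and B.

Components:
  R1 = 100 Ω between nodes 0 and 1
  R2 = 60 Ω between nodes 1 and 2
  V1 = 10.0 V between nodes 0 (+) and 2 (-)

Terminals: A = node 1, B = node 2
Find the Thévenin equivalent first; then I_n = V_th/R_th and R_n = R_th.
Step 1 — V_th is the open-circuit voltage V_A - V_B (nothing connected across the terminals).
Nodal analysis, taking node 2 as the 0 V reference.
Source V1 fixes V_0 = 10 V.
KCL at each unknown node (sum of currents leaving = 0; resistances in Ω):
  Node 1: (V_1 - 10)/100 + (V_1 - 0)/60 = 0
Collecting terms: 0.02667 × V_1 = 0.1  =>  V_1 = 3.75 V
V_th = V_1 - V_2 = 3.75 - 0 = 3.75 V
Step 2 — R_th: zero the source — replace V1 by a short circuit (node 2 merges into node 0) — and find the resistance seen between A (node 1) and B (node 0).
Reduce the network between node 1 (A) and node 0 (B) by series/parallel combination:
  Rp1 = R1 ‖ R2 (parallel, both between nodes 0 and 1) = 1/(1/100 + 1/60) = 37.5 Ω
R_th = 37.5 Ω
I_n = V_th/R_th = 3.75/37.5 = 0.1 A, and R_n = R_th = 37.5 Ω

Final answer: I_n = 0.1 A, R_n = 37.5 Ω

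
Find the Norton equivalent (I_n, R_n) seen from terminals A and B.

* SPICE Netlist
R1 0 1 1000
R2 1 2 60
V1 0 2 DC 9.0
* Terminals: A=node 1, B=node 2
Find the Thévenin equivalent first; then I_n = V_th/R_th and R_n = R_th.
Step 1 — V_th is the open-circuit voltage V_A - V_B (nothing connected across the terminals).
Nodal analysis, taking node 2 as the 0 V reference.
Source V1 fixes V_0 = 9 V.
KCL at each unknown node (sum of currents leaving = 0; resistances in Ω):
  Node 1: (V_1 - 9)/1000 + (V_1 - 0)/60 = 0
Collecting terms: 0.01767 × V_1 = 0.009  =>  V_1 = 0.5094 V
V_th = V_1 - V_2 = 0.5094 - 0 = 0.5094 V
Step 2 — R_th: zero the source — replace V1 by a short circuit (node 2 merges into node 0) — and find the resistance seen between A (node 1) and B (node 0).
Reduce the network between node 1 (A) and node 0 (B) by series/parallel combination:
  Rp1 = R1 ‖ R2 (parallel, both between nodes 0 and 1) = 1/(1/1000 + 1/60) = 56.6 Ω
R_th = 56.6 Ω
I_n = V_th/R_th = 0.5094/56.6 = 0.009 A, and R_n = R_th = 56.6 Ω

Final answer: I_n = 0.009 A, R_n = 56.6 Ω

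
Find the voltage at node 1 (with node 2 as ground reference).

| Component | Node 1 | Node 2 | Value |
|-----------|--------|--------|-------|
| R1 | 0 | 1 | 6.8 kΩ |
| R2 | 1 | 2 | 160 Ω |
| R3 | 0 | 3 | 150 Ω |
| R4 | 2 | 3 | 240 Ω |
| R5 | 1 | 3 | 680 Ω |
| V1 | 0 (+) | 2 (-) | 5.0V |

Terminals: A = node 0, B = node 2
Nodal analysis, taking node 2 as the 0 V reference.
Source V1 fixes V_0 = 5 V.
KCL at each unknown node (sum of currents leaving = 0; resistances in Ω):
  Node 1: (V_1 - 5)/6800 + (V_1 - 0)/160 + (V_1 - V_3)/680 = 0
  Node 3: (V_3 - 5)/150 + (V_3 - 0)/240 + (V_3 - V_1)/680 = 0
Collecting terms (coefficients in siemens):
  0.007868·V_1 - 0.001471·V_3 = 0.0007353
  0.0123·V_3 - 0.001471·V_1 = 0.03333
Determinant D = (0.007868)(0.0123) - (-0.001471)(-0.001471) = 0.00009464
V_1 = [(0.0007353)(0.0123) - (-0.001471)(0.03333)]/D = 0.6136 V
V_3 = [(0.007868)(0.03333) - (0.0007353)(-0.001471)]/D = 2.782 V
The requested potential is V_1 = 0.6136 V.

Final answer: V_1 = 0.6136 V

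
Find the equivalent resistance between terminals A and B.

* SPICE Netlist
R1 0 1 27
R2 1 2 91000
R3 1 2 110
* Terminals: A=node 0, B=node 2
Reduce the network between node 0 (A) and node 2 (B) by series/parallel combination:
  Rp1 = R2 ‖ R3 (parallel, both between nodes 1 and 2) = 1/(1/91000 + 1/110) = 109.9 Ω
  Rs1 = R1 + Rp1 (series, joined only at node 1) = 27 + 109.9 = 136.9 Ω
R_eq = 136.9 Ω

Final answer: 136.9 Ω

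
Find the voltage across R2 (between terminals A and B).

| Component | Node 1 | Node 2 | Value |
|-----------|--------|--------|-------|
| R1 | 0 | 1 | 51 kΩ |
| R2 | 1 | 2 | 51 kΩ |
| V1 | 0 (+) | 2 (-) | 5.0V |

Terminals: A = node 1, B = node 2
R1 and R2 are in series across V1 (node 0 → node 1 → node 2), and the output A–B is taken across R2, so this is a voltage divider.
Series current: I = V1/(R1 + R2) = 5/(51000 + 51000) = 5/102000 = 0.00004902 A
V_R2 = I × R2 = V1 × R2/(R1 + R2) = 5 × 51000/102000 = 2.5 V

Final answer: 2.5 V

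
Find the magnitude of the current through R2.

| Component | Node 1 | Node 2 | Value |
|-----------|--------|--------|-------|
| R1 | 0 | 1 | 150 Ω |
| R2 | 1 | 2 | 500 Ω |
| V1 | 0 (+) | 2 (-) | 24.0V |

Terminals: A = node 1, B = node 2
Nodal analysis, taking node 2 as the 0 V reference.
Source V1 fixes V_0 = 24 V.
KCL at each unknown node (sum of currents leaving = 0; resistances in Ω):
  Node 1: (V_1 - 24)/150 + (V_1 - 0)/500 = 0
Collecting terms: 0.008667 × V_1 = 0.16  =>  V_1 = 18.46 V
I_R2 = (V_1 - V_2)/R2 = (18.46 - 0)/500 = 0.03692 A
|I_R2| = 0.03692 A

Final answer: |I_R2| = 0.03692 A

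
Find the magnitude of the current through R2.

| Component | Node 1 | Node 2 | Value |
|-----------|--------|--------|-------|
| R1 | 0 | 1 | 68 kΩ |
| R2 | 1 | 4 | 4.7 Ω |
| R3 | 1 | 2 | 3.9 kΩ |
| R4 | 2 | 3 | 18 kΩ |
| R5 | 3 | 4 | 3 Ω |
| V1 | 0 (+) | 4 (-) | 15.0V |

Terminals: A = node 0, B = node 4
Nodal analysis, taking node 4 as the 0 V reference.
Source V1 fixes V_0 = 15 V.
KCL at each unknown node (sum of currents leaving = 0; resistances in Ω):
  Node 1: (V_1 - 15)/68000 + (V_1 - 0)/4.7 + (V_1 - V_2)/3900 = 0
  Node 2: (V_2 - V_1)/3900 + (V_2 - V_3)/18000 = 0
  Node 3: (V_3 - V_2)/18000 + (V_3 - 0)/3 = 0
Collecting terms (coefficients in siemens):
  0.213·V_1 - 0.0002564·V_2 = 0.0002206
  0.000312·V_2 - 0.0002564·V_1 - 0.00005556·V_3 = 0
  0.3334·V_3 - 0.00005556·V_2 = 0
Solving these 3 simultaneous equations (Gaussian elimination) gives:
  V_1 = 0.001036 V, V_2 = 0.0008519 V, V_3 = 0.000000142 V
I_R2 = (V_1 - V_4)/R2 = (0.001036 - 0)/4.7 = 0.0002205 A
|I_R2| = 0.0002205 A

Final answer: |I_R2| = 0.0002205 A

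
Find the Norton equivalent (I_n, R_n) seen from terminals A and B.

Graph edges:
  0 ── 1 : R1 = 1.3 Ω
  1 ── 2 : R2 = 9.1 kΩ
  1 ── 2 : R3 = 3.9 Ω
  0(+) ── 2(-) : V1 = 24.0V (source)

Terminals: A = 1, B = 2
Find the Thévenin equivalent first; then I_n = V_th/R_th and R_n = R_th.
Step 1 — V_th is the open-circuit voltage V_A - V_B (nothing connected across the terminals).
Nodal analysis, taking node 2 as the 0 V reference.
Source V1 fixes V_0 = 24 V.
KCL at each unknown node (sum of currents leaving = 0; resistances in Ω):
  Node 1: (V_1 - 24)/1.3 + (V_1 - 0)/9100 + (V_1 - 0)/3.9 = 0
Collecting terms: 1.026 × V_1 = 18.46  =>  V_1 = 18 V
V_th = V_1 - V_2 = 18 - 0 = 18 V
Step 2 — R_th: zero the source — replace V1 by a short circuit (node 2 merges into node 0) — and find the resistance seen between A (node 1) and B (node 0).
Reduce the network between node 1 (A) and node 0 (B) by series/parallel combination:
  Rp1 = R1 ‖ R2 ‖ R3 (parallel, all between nodes 0 and 1) = 1/(1/1.3 + 1/9100 + 1/3.9) = 0.9749 Ω
R_th = 0.9749 Ω
I_n = V_th/R_th = 18/0.9749 = 18.46 A, and R_n = R_th = 0.9749 Ω

Final answer: I_n = 18.46 A, R_n = 0.9749 Ω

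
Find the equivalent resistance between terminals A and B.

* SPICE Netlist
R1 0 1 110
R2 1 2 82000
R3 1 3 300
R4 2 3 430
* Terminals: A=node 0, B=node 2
Reduce the network between node 0 (A) and node 2 (B) by series/parallel combination:
  Rs1 = R3 + R4 (series, joined only at node 3) = 300 + 430 = 730 Ω
  Rp1 = R2 ‖ Rs1 (parallel, both between nodes 1 and 2) = 1/(1/82000 + 1/730) = 723.6 Ω
  Rs2 = R1 + Rp1 (series, joined only at node 1) = 110 + 723.6 = 833.6 Ω
R_eq = 833.6 Ω

Final answer: 833.6 Ω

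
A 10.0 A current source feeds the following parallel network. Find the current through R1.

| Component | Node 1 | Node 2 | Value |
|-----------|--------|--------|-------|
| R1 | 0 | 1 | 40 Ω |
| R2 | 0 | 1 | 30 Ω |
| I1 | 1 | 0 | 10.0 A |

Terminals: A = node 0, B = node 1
All resistors sit directly between nodes 0 and 1, so they are in parallel and share one voltage V; the full source current 10 A splits among them.
1/R_par = 1/40 + 1/30 = 0.05833 S  =>  R_par = 17.14 Ω
V = I × R_par = 10 × 17.14 = 171.4 V
I_R1 = V/R1 = 171.4/40 = 4.286 A

Final answer: 4.286 A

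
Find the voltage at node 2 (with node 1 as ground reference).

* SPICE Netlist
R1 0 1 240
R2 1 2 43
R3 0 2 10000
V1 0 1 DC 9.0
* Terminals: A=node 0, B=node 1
Nodal analysis, taking node 1 as the 0 V reference.
Source V1 fixes V_0 = 9 V.
KCL at each unknown node (sum of currents leaving = 0; resistances in Ω):
  Node 2: (V_2 - 0)/43 + (V_2 - 9)/10000 = 0
Collecting terms: 0.02336 × V_2 = 0.0009  =>  V_2 = 0.03853 V
The requested potential is V_2 = 0.03853 V.

Final answer: V_2 = 0.03853 V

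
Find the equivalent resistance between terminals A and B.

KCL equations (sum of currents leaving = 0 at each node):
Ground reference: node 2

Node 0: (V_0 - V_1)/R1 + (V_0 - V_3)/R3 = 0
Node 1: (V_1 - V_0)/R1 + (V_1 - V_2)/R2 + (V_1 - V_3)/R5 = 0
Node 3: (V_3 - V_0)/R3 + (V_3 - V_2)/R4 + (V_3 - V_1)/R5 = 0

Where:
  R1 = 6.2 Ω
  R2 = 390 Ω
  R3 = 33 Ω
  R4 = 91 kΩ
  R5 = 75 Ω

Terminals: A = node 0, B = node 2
The network is not a plain series/parallel combination. Inject a 1 A test current into terminal A (node 0) and return it from terminal B (node 2); then R_eq = V_A / (1 A).
Nodal analysis, taking node 2 as the 0 V reference.
Current source I_test pushes 1 A into node 0 and draws it out of node 2.
KCL at each unknown node (sum of currents leaving = 0; resistances in Ω):
  Node 0: (V_0 - V_1)/6.2 + (V_0 - V_3)/33 - 1 = 0
  Node 1: (V_1 - V_0)/6.2 + (V_1 - 0)/390 + (V_1 - V_3)/75 = 0
  Node 3: (V_3 - V_0)/33 + (V_3 - V_1)/75 + (V_3 - 0)/91000 = 0
Collecting terms (coefficients in siemens):
  0.1916·V_0 - 0.1613·V_1 - 0.0303·V_3 = 1
  0.1772·V_1 - 0.1613·V_0 - 0.01333·V_3 = 0
  0.04365·V_3 - 0.0303·V_0 - 0.01333·V_1 = 0
Solving these 3 simultaneous equations (Gaussian elimination) gives:
  V_0 = 394.2 V, V_1 = 388.3 V, V_3 = 392.3 V
R_eq = V_0 / 1 A = 394.2 Ω

Final answer: 394.2 Ω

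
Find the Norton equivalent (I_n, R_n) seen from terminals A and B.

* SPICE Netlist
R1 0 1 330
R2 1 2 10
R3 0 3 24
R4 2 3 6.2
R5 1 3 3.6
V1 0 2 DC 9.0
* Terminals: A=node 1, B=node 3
Find the Thévenin equivalent first; then I_n = V_th/R_th and R_n = R_th.
Step 1 — V_th is the open-circuit voltage V_A - V_B (nothing connected across the terminals).
Nodal analysis, taking node 2 as the 0 V reference.
Source V1 fixes V_0 = 9 V.
KCL at each unknown node (sum of currents leaving = 0; resistances in Ω):
  Node 1: (V_1 - 9)/330 + (V_1 - 0)/10 + (V_1 - V_3)/3.6 = 0
  Node 3: (V_3 - 9)/24 + (V_3 - 0)/6.2 + (V_3 - V_1)/3.6 = 0
Collecting terms (coefficients in siemens):
  0.3808·V_1 - 0.2778·V_3 = 0.02727
  0.4807·V_3 - 0.2778·V_1 = 0.375
Determinant D = (0.3808)(0.4807) - (-0.2778)(-0.2778) = 0.1059
V_1 = [(0.02727)(0.4807) - (-0.2778)(0.375)]/D = 1.107 V
V_3 = [(0.3808)(0.375) - (0.02727)(-0.2778)]/D = 1.42 V
V_th = V_1 - V_3 = 1.107 - 1.42 = -0.3125 V
Step 2 — R_th: zero the source — replace V1 by a short circuit (node 2 merges into node 0) — and find the resistance seen between A (node 1) and B (node 3).
Reduce the network between node 1 (A) and node 3 (B) by series/parallel combination:
  Rp1 = R1 ‖ R2 (parallel, both between nodes 0 and 1) = 1/(1/330 + 1/10) = 9.706 Ω
  Rp2 = R3 ‖ R4 (parallel, both between nodes 0 and 3) = 1/(1/24 + 1/6.2) = 4.927 Ω
  Rs1 = Rp1 + Rp2 (series, joined only at node 0) = 9.706 + 4.927 = 14.63 Ω
  Rp3 = R5 ‖ Rs1 (parallel, both between nodes 1 and 3) = 1/(1/3.6 + 1/14.63) = 2.889 Ω
R_th = 2.889 Ω
I_n = V_th/R_th = -0.3125/2.889 = -0.1082 A, and R_n = R_th = 2.889 Ω

Final answer: I_n = -0.1082 A, R_n = 2.889 Ω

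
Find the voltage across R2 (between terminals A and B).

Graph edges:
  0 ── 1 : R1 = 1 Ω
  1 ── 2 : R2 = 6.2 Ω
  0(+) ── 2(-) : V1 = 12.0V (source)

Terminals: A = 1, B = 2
R1 and R2 are in series across V1 (node 0 → node 1 → node 2), and the output A–B is taken across R2, so this is a voltage divider.
Series current: I = V1/(R1 + R2) = 12/(1 + 6.2) = 12/7.2 = 1.667 A
V_R2 = I × R2 = V1 × R2/(R1 + R2) = 12 × 6.2/7.2 = 10.33 V

Final answer: 10.33 V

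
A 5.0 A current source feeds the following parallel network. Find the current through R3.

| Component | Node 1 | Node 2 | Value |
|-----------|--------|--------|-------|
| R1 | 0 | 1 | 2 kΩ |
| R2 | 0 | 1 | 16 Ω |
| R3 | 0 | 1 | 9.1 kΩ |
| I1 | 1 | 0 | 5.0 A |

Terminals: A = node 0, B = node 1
All resistors sit directly between nodes 0 and 1, so they are in parallel and share one voltage V; the full source current 5 A splits among them.
1/R_par = 1/2000 + 1/16 + 1/9100 = 0.06311 S  =>  R_par = 15.85 Ω
V = I × R_par = 5 × 15.85 = 79.23 V
I_R3 = V/R3 = 79.23/9100 = 0.008706 A

Final answer: 0.008706 A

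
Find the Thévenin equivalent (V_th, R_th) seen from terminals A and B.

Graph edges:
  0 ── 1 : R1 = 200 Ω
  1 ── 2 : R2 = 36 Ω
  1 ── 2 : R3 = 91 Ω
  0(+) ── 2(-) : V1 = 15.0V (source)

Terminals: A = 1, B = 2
Step 1 — V_th is the open-circuit voltage V_A - V_B (nothing connected across the terminals).
Nodal analysis, taking node 2 as the 0 V reference.
Source V1 fixes V_0 = 15 V.
KCL at each unknown node (sum of currents leaving = 0; resistances in Ω):
  Node 1: (V_1 - 15)/200 + (V_1 - 0)/36 + (V_1 - 0)/91 = 0
Collecting terms: 0.04377 × V_1 = 0.075  =>  V_1 = 1.714 V
V_th = V_1 - V_2 = 1.714 - 0 = 1.714 V
Step 2 — R_th: zero the source — replace V1 by a short circuit (node 2 merges into node 0) — and find the resistance seen between A (node 1) and B (node 0).
Reduce the network between node 1 (A) and node 0 (B) by series/parallel combination:
  Rp1 = R1 ‖ R2 ‖ R3 (parallel, all between nodes 0 and 1) = 1/(1/200 + 1/36 + 1/91) = 22.85 Ω
R_th = 22.85 Ω

Final answer: V_th = 1.714 V, R_th = 22.85 Ω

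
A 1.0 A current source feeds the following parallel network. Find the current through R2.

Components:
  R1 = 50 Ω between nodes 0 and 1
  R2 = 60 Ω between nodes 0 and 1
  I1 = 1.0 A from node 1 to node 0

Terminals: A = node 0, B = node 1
All resistors sit directly between nodes 0 and 1, so they are in parallel and share one voltage V; the full source current 1 A splits among them.
1/R_par = 1/50 + 1/60 = 0.03667 S  =>  R_par = 27.27 Ω
V = I × R_par = 1 × 27.27 = 27.27 V
I_R2 = V/R2 = 27.27/60 = 0.4545 A

Final answer: 0.4545 A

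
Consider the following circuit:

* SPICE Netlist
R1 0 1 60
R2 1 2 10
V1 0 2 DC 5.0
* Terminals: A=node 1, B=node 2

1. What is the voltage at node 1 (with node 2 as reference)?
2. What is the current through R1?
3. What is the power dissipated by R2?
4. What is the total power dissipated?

Nodal analysis, taking node 2 as the 0 V reference.
Source V1 fixes V_0 = 5 V.
KCL at each unknown node (sum of currents leaving = 0; resistances in Ω):
  Node 1: (V_1 - 5)/60 + (V_1 - 0)/10 = 0
Collecting terms: 0.1167 × V_1 = 0.08333  =>  V_1 = 0.7143 V
Part 1:
  Read off the nodal solution: V_1 = 0.7143 V
Part 2:
  I_R1 = (V_0 - V_1)/R1 = (5 - 0.7143)/60 = 0.07143 A
  Magnitude: I_R1 = 0.07143 A
Part 3:
  I_R2 = (V_1 - V_2)/R2 = (0.7143 - 0)/10 = 0.07143 A
  P_R2 = I_R2² × R2 = (0.07143)² × 10 = 0.05102 W
Part 4:
  Power in each resistor, P = (ΔV)²/R:
    P_R1 = (5 - 0.7143)²/60 = 0.3061 W
    P_R2 = (0.7143 - 0)²/10 = 0.05102 W
  P_total = P_R1 + P_R2 = 0.3571 W

Final answers:
1. V_1 = 0.7143 V
2. I_R1 = 0.07143 A
3. P_R2 = 0.05102 W
4. P_total = 0.3571 W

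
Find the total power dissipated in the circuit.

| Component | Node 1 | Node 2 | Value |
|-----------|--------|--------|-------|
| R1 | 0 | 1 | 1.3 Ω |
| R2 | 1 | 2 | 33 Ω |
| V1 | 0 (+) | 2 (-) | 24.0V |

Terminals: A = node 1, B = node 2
Nodal analysis, taking node 2 as the 0 V reference.
Source V1 fixes V_0 = 24 V.
KCL at each unknown node (sum of currents leaving = 0; resistances in Ω):
  Node 1: (V_1 - 24)/1.3 + (V_1 - 0)/33 = 0
Collecting terms: 0.7995 × V_1 = 18.46  =>  V_1 = 23.09 V
Power in each resistor, P = (ΔV)²/R:
  P_R1 = (24 - 23.09)²/1.3 = 0.6365 W
  P_R2 = (23.09 - 0)²/33 = 16.16 W
P_total = P_R1 + P_R2 = 16.79 W

Final answer: 16.79 W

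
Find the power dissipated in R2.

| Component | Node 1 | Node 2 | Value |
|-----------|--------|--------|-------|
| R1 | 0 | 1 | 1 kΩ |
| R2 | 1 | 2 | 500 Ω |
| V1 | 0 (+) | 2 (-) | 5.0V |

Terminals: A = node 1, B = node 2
Nodal analysis, taking node 2 as the 0 V reference.
Source V1 fixes V_0 = 5 V.
KCL at each unknown node (sum of currents leaving = 0; resistances in Ω):
  Node 1: (V_1 - 5)/1000 + (V_1 - 0)/500 = 0
Collecting terms: 0.003 × V_1 = 0.005  =>  V_1 = 1.667 V
I_R2 = (V_1 - V_2)/R2 = (1.667 - 0)/500 = 0.003333 A
P_R2 = I_R2² × R2 = (0.003333)² × 500 = 0.005556 W

Final answer: 0.005556 W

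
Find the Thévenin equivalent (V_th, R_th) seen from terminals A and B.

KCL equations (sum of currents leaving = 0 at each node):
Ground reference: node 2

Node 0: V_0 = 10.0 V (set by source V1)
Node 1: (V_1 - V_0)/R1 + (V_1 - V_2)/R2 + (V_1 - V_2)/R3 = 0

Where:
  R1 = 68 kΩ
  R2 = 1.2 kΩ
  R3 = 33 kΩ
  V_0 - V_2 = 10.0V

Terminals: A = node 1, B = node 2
Step 1 — V_th is the open-circuit voltage V_A - V_B (nothing connected across the terminals).
Nodal analysis, taking node 2 as the 0 V reference.
Source V1 fixes V_0 = 10 V.
KCL at each unknown node (sum of currents leaving = 0; resistances in Ω):
  Node 1: (V_1 - 10)/68000 + (V_1 - 0)/1200 + (V_1 - 0)/33000 = 0
Collecting terms: 0.0008783 × V_1 = 0.0001471  =>  V_1 = 0.1674 V
V_th = V_1 - V_2 = 0.1674 - 0 = 0.1674 V
Step 2 — R_th: zero the source — replace V1 by a short circuit (node 2 merges into node 0) — and find the resistance seen between A (node 1) and B (node 0).
Reduce the network between node 1 (A) and node 0 (B) by series/parallel combination:
  Rp1 = R1 ‖ R2 ‖ R3 (parallel, all between nodes 0 and 1) = 1/(1/68000 + 1/1200 + 1/33000) = 1139 Ω
R_th = 1.139 kΩ

Final answer: V_th = 0.1674 V, R_th = 1.139 kΩ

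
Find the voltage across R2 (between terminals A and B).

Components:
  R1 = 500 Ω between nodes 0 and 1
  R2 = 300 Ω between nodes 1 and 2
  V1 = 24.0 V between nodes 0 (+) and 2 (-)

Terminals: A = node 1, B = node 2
R1 and R2 are in series across V1 (node 0 → node 1 → node 2), and the output A–B is taken across R2, so this is a voltage divider.
Series current: I = V1/(R1 + R2) = 24/(500 + 300) = 24/800 = 0.03 A
V_R2 = I × R2 = V1 × R2/(R1 + R2) = 24 × 300/800 = 9 V

Final answer: 9 V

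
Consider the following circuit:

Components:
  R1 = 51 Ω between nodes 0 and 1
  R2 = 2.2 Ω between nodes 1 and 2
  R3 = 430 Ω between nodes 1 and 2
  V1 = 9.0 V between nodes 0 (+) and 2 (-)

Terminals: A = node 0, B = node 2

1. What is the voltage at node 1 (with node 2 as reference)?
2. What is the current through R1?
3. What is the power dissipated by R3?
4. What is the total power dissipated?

Nodal analysis, taking node 2 as the 0 V reference.
Source V1 fixes V_0 = 9 V.
KCL at each unknown node (sum of currents leaving = 0; resistances in Ω):
  Node 1: (V_1 - 9)/51 + (V_1 - 0)/2.2 + (V_1 - 0)/430 = 0
Collecting terms: 0.4765 × V_1 = 0.1765  =>  V_1 = 0.3704 V
Part 1:
  Read off the nodal solution: V_1 = 0.3704 V
Part 2:
  I_R1 = (V_0 - V_1)/R1 = (9 - 0.3704)/51 = 0.1692 A
  Magnitude: I_R1 = 0.1692 A
Part 3:
  I_R3 = (V_1 - V_2)/R3 = (0.3704 - 0)/430 = 0.0008613 A
  P_R3 = I_R3² × R3 = (0.0008613)² × 430 = 0.000319 W
Part 4:
  Power in each resistor, P = (ΔV)²/R:
    P_R1 = (9 - 0.3704)²/51 = 1.46 W
    P_R2 = (0.3704 - 0)²/2.2 = 0.06235 W
    P_R3 = (0.3704 - 0)²/430 = 0.000319 W
  P_total = P_R1 + P_R2 + P_R3 = 1.523 W

Final answers:
1. V_1 = 0.3704 V
2. I_R1 = 0.1692 A
3. P_R3 = 0.000319 W
4. P_total = 1.523 W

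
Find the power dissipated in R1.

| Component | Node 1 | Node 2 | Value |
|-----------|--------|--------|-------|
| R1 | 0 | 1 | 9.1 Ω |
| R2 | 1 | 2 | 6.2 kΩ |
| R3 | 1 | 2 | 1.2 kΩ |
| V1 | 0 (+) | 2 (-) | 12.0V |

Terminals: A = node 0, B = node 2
Nodal analysis, taking node 2 as the 0 V reference.
Source V1 fixes V_0 = 12 V.
KCL at each unknown node (sum of currents leaving = 0; resistances in Ω):
  Node 1: (V_1 - 12)/9.1 + (V_1 - 0)/6200 + (V_1 - 0)/1200 = 0
Collecting terms: 0.1109 × V_1 = 1.319  =>  V_1 = 11.89 V
I_R1 = (V_0 - V_1)/R1 = (12 - 11.89)/9.1 = 0.01183 A
P_R1 = I_R1² × R1 = (0.01183)² × 9.1 = 0.001273 W

Final answer: 0.001273 W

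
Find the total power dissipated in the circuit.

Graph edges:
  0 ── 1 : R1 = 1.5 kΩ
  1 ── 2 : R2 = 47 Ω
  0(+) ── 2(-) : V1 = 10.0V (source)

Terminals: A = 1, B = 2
Nodal analysis, taking node 2 as the 0 V reference.
Source V1 fixes V_0 = 10 V.
KCL at each unknown node (sum of currents leaving = 0; resistances in Ω):
  Node 1: (V_1 - 10)/1500 + (V_1 - 0)/47 = 0
Collecting terms: 0.02194 × V_1 = 0.006667  =>  V_1 = 0.3038 V
Power in each resistor, P = (ΔV)²/R:
  P_R1 = (10 - 0.3038)²/1500 = 0.06268 W
  P_R2 = (0.3038 - 0)²/47 = 0.001964 W
P_total = P_R1 + P_R2 = 0.06464 W

Final answer: 0.06464 W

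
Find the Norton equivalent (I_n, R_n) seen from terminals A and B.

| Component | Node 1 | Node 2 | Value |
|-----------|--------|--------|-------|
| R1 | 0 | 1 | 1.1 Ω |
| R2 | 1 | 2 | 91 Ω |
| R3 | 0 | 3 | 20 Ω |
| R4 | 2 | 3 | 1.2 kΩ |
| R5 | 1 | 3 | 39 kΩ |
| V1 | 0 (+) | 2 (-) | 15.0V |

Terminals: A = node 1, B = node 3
Find the Thévenin equivalent first; then I_n = V_th/R_th and R_n = R_th.
Step 1 — V_th is the open-circuit voltage V_A - V_B (nothing connected across the terminals).
Nodal analysis, taking node 2 as the 0 V reference.
Source V1 fixes V_0 = 15 V.
KCL at each unknown node (sum of currents leaving = 0; resistances in Ω):
  Node 1: (V_1 - 15)/1.1 + (V_1 - 0)/91 + (V_1 - V_3)/39000 = 0
  Node 3: (V_3 - 15)/20 + (V_3 - 0)/1200 + (V_3 - V_1)/39000 = 0
Collecting terms (coefficients in siemens):
  0.9201·V_1 - 0.00002564·V_3 = 13.64
  0.05086·V_3 - 0.00002564·V_1 = 0.75
Determinant D = (0.9201)(0.05086) - (-0.00002564)(-0.00002564) = 0.0468
V_1 = [(13.64)(0.05086) - (-0.00002564)(0.75)]/D = 14.82 V
V_3 = [(0.9201)(0.75) - (13.64)(-0.00002564)]/D = 14.75 V
V_th = V_1 - V_3 = 14.82 - 14.75 = 0.06671 V
Step 2 — R_th: zero the source — replace V1 by a short circuit (node 2 merges into node 0) — and find the resistance seen between A (node 1) and B (node 3).
Reduce the network between node 1 (A) and node 3 (B) by series/parallel combination:
  Rp1 = R1 ‖ R2 (parallel, both between nodes 0 and 1) = 1/(1/1.1 + 1/91) = 1.087 Ω
  Rp2 = R3 ‖ R4 (parallel, both between nodes 0 and 3) = 1/(1/20 + 1/1200) = 19.67 Ω
  Rs1 = Rp1 + Rp2 (series, joined only at node 0) = 1.087 + 19.67 = 20.76 Ω
  Rp3 = R5 ‖ Rs1 (parallel, both between nodes 1 and 3) = 1/(1/39000 + 1/20.76) = 20.75 Ω
R_th = 20.75 Ω
I_n = V_th/R_th = 0.06671/20.75 = 0.003215 A, and R_n = R_th = 20.75 Ω

Final answer: I_n = 0.003215 A, R_n = 20.75 Ω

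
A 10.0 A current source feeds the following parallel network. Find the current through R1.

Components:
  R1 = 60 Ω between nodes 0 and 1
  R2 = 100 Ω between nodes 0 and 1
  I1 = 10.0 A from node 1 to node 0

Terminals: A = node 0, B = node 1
All resistors sit directly between nodes 0 and 1, so they are in parallel and share one voltage V; the full source current 10 A splits among them.
1/R_par = 1/60 + 1/100 = 0.02667 S  =>  R_par = 37.5 Ω
V = I × R_par = 10 × 37.5 = 375 V
I_R1 = V/R1 = 375/60 = 6.25 A

Final answer: 6.25 A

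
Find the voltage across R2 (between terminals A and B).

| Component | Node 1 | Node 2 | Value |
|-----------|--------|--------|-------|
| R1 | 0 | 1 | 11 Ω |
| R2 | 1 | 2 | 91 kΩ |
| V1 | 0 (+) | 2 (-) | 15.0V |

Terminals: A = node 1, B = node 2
R1 and R2 are in series across V1 (node 0 → node 1 → node 2), and the output A–B is taken across R2, so this is a voltage divider.
Series current: I = V1/(R1 + R2) = 15/(11 + 91000) = 15/91010 = 0.0001648 A
V_R2 = I × R2 = V1 × R2/(R1 + R2) = 15 × 91000/91010 = 15 V

Final answer: 15 V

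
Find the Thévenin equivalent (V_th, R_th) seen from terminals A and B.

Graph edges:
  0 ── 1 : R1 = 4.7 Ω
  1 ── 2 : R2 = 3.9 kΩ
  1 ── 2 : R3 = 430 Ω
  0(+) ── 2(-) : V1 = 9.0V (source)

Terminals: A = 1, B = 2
Step 1 — V_th is the open-circuit voltage V_A - V_B (nothing connected across the terminals).
Nodal analysis, taking node 2 as the 0 V reference.
Source V1 fixes V_0 = 9 V.
KCL at each unknown node (sum of currents leaving = 0; resistances in Ω):
  Node 1: (V_1 - 9)/4.7 + (V_1 - 0)/3900 + (V_1 - 0)/430 = 0
Collecting terms: 0.2153 × V_1 = 1.915  =>  V_1 = 8.892 V
V_th = V_1 - V_2 = 8.892 - 0 = 8.892 V
Step 2 — R_th: zero the source — replace V1 by a short circuit (node 2 merges into node 0) — and find the resistance seen between A (node 1) and B (node 0).
Reduce the network between node 1 (A) and node 0 (B) by series/parallel combination:
  Rp1 = R1 ‖ R2 ‖ R3 (parallel, all between nodes 0 and 1) = 1/(1/4.7 + 1/3900 + 1/430) = 4.644 Ω
R_th = 4.644 Ω

Final answer: V_th = 8.892 V, R_th = 4.644 Ω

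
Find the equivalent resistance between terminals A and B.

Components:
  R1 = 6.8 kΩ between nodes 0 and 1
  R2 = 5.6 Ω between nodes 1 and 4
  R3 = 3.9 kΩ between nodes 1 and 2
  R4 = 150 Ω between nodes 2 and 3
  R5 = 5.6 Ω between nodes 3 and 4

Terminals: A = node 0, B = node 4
Reduce the network between node 0 (A) and node 4 (B) by series/parallel combination:
  Rs1 = R3 + R4 (series, joined only at node 2) = 3900 + 150 = 4050 Ω
  Rs2 = R5 + Rs1 (series, joined only at node 3) = 5.6 + 4050 = 4056 Ω
  Rp1 = R2 ‖ Rs2 (parallel, both between nodes 1 and 4) = 1/(1/5.6 + 1/4056) = 5.592 Ω
  Rs3 = R1 + Rp1 (series, joined only at node 1) = 6800 + 5.592 = 6806 Ω
R_eq = 6.806 kΩ

Final answer: 6.806 kΩ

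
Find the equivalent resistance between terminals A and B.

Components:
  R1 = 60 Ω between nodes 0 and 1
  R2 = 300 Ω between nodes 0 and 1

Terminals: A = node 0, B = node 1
Reduce the network between node 0 (A) and node 1 (B) by series/parallel combination:
  Rp1 = R1 ‖ R2 (parallel, both between nodes 0 and 1) = 1/(1/60 + 1/300) = 50 Ω
R_eq = 50 Ω

Final answer: 50 Ω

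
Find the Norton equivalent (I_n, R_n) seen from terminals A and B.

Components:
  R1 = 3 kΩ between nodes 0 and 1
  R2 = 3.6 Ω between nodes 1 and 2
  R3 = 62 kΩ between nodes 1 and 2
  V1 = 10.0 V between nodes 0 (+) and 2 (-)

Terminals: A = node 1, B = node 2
Find the Thévenin equivalent first; then I_n = V_th/R_th and R_n = R_th.
Step 1 — V_th is the open-circuit voltage V_A - V_B (nothing connected across the terminals).
Nodal analysis, taking node 2 as the 0 V reference.
Source V1 fixes V_0 = 10 V.
KCL at each unknown node (sum of currents leaving = 0; resistances in Ω):
  Node 1: (V_1 - 10)/3000 + (V_1 - 0)/3.6 + (V_1 - 0)/62000 = 0
Collecting terms: 0.2781 × V_1 = 0.003333  =>  V_1 = 0.01198 V
V_th = V_1 - V_2 = 0.01198 - 0 = 0.01198 V
Step 2 — R_th: zero the source — replace V1 by a short circuit (node 2 merges into node 0) — and find the resistance seen between A (node 1) and B (node 0).
Reduce the network between node 1 (A) and node 0 (B) by series/parallel combination:
  Rp1 = R1 ‖ R2 ‖ R3 (parallel, all between nodes 0 and 1) = 1/(1/3000 + 1/3.6 + 1/62000) = 3.595 Ω
R_th = 3.595 Ω
I_n = V_th/R_th = 0.01198/3.595 = 0.003333 A, and R_n = R_th = 3.595 Ω

Final answer: I_n = 0.003333 A, R_n = 3.595 Ω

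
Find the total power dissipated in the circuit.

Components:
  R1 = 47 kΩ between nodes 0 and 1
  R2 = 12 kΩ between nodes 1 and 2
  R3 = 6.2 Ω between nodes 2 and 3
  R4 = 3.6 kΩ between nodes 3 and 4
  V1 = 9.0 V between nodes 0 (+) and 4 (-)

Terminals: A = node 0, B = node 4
Nodal analysis, taking node 4 as the 0 V reference.
Source V1 fixes V_0 = 9 V.
KCL at each unknown node (sum of currents leaving = 0; resistances in Ω):
  Node 1: (V_1 - 9)/47000 + (V_1 - V_2)/12000 = 0
  Node 2: (V_2 - V_1)/12000 + (V_2 - V_3)/6.2 = 0
  Node 3: (V_3 - V_2)/6.2 + (V_3 - 0)/3600 = 0
Collecting terms (coefficients in siemens):
  0.0001046·V_1 - 0.00008333·V_2 = 0.0001915
  0.1614·V_2 - 0.00008333·V_1 - 0.1613·V_3 = 0
  0.1616·V_3 - 0.1613·V_2 = 0
Solving these 3 simultaneous equations (Gaussian elimination) gives:
  V_1 = 2.243 V, V_2 = 0.5184 V, V_3 = 0.5175 V
Power in each resistor, P = (ΔV)²/R:
  P_R1 = (9 - 2.243)²/47000 = 0.0009713 W
  P_R2 = (2.243 - 0.5184)²/12000 = 0.000248 W
  P_R3 = (0.5184 - 0.5175)²/6.2 = 0.0000001281 W
  P_R4 = (0.5175 - 0)²/3600 = 0.0000744 W
P_total = P_R1 + P_R2 + P_R3 + P_R4 = 0.001294 W

Final answer: 0.001294 W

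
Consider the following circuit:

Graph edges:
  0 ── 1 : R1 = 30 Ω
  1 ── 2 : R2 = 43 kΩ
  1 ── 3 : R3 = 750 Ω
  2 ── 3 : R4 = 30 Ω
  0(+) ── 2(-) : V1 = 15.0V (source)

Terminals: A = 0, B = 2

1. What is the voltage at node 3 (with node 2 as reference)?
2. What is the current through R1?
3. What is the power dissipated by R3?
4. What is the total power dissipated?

Nodal analysis, taking node 2 as the 0 V reference.
Source V1 fixes V_0 = 15 V.
KCL at each unknown node (sum of currents leaving = 0; resistances in Ω):
  Node 1: (V_1 - 15)/30 + (V_1 - 0)/43000 + (V_1 - V_3)/750 = 0
  Node 3: (V_3 - V_1)/750 + (V_3 - 0)/30 = 0
Collecting terms (coefficients in siemens):
  0.03469·V_1 - 0.001333·V_3 = 0.5
  0.03467·V_3 - 0.001333·V_1 = 0
Determinant D = (0.03469)(0.03467) - (-0.001333)(-0.001333) = 0.001201
V_1 = [(0.5)(0.03467) - (-0.001333)(0)]/D = 14.43 V
V_3 = [(0.03469)(0) - (0.5)(-0.001333)]/D = 0.5552 V
Part 1:
  Read off the nodal solution: V_3 = 0.5552 V
Part 2:
  I_R1 = (V_0 - V_1)/R1 = (15 - 14.43)/30 = 0.01884 A
  Magnitude: I_R1 = 0.01884 A
Part 3:
  I_R3 = (V_1 - V_3)/R3 = (14.43 - 0.5552)/750 = 0.01851 A
  P_R3 = I_R3² × R3 = (0.01851)² × 750 = 0.2569 W
Part 4:
  Power in each resistor, P = (ΔV)²/R:
    P_R1 = (15 - 14.43)²/30 = 0.01065 W
    P_R2 = (14.43 - 0)²/43000 = 0.004846 W
    P_R3 = (14.43 - 0.5552)²/750 = 0.2569 W
    P_R4 = (0 - 0.5552)²/30 = 0.01027 W
  P_total = P_R1 + P_R2 + P_R3 + P_R4 = 0.2826 W

Final answers:
1. V_3 = 0.5552 V
2. I_R1 = 0.01884 A
3. P_R3 = 0.2569 W
4. P_total = 0.2826 W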